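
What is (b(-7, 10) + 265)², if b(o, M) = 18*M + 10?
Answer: 207025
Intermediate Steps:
b(o, M) = 10 + 18*M
(b(-7, 10) + 265)² = ((10 + 18*10) + 265)² = ((10 + 180) + 265)² = (190 + 265)² = 455² = 207025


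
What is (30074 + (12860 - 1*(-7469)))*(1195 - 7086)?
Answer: -296924073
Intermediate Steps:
(30074 + (12860 - 1*(-7469)))*(1195 - 7086) = (30074 + (12860 + 7469))*(-5891) = (30074 + 20329)*(-5891) = 50403*(-5891) = -296924073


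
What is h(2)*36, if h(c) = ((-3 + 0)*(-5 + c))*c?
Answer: 648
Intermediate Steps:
h(c) = c*(15 - 3*c) (h(c) = (-3*(-5 + c))*c = (15 - 3*c)*c = c*(15 - 3*c))
h(2)*36 = (3*2*(5 - 1*2))*36 = (3*2*(5 - 2))*36 = (3*2*3)*36 = 18*36 = 648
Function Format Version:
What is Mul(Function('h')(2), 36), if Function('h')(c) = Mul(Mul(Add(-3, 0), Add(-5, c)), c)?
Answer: 648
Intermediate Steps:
Function('h')(c) = Mul(c, Add(15, Mul(-3, c))) (Function('h')(c) = Mul(Mul(-3, Add(-5, c)), c) = Mul(Add(15, Mul(-3, c)), c) = Mul(c, Add(15, Mul(-3, c))))
Mul(Function('h')(2), 36) = Mul(Mul(3, 2, Add(5, Mul(-1, 2))), 36) = Mul(Mul(3, 2, Add(5, -2)), 36) = Mul(Mul(3, 2, 3), 36) = Mul(18, 36) = 648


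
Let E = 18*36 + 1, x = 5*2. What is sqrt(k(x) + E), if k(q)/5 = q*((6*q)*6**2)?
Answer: sqrt(108649) ≈ 329.62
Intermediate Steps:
x = 10
E = 649 (E = 648 + 1 = 649)
k(q) = 1080*q**2 (k(q) = 5*(q*((6*q)*6**2)) = 5*(q*((6*q)*36)) = 5*(q*(216*q)) = 5*(216*q**2) = 1080*q**2)
sqrt(k(x) + E) = sqrt(1080*10**2 + 649) = sqrt(1080*100 + 649) = sqrt(108000 + 649) = sqrt(108649)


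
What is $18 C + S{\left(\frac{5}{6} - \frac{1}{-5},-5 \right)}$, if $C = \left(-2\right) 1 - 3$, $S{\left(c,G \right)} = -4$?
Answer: $-94$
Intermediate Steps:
$C = -5$ ($C = -2 - 3 = -5$)
$18 C + S{\left(\frac{5}{6} - \frac{1}{-5},-5 \right)} = 18 \left(-5\right) - 4 = -90 - 4 = -94$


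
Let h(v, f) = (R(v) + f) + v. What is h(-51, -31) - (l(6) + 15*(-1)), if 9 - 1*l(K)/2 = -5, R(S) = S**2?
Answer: 2506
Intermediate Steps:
l(K) = 28 (l(K) = 18 - 2*(-5) = 18 + 10 = 28)
h(v, f) = f + v + v**2 (h(v, f) = (v**2 + f) + v = (f + v**2) + v = f + v + v**2)
h(-51, -31) - (l(6) + 15*(-1)) = (-31 - 51 + (-51)**2) - (28 + 15*(-1)) = (-31 - 51 + 2601) - (28 - 15) = 2519 - 1*13 = 2519 - 13 = 2506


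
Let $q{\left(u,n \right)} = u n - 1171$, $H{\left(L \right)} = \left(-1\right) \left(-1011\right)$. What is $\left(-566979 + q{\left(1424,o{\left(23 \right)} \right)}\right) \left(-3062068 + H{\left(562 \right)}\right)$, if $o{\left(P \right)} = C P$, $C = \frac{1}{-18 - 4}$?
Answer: $\frac{19180662749482}{11} \approx 1.7437 \cdot 10^{12}$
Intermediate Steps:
$C = - \frac{1}{22}$ ($C = \frac{1}{-22} = - \frac{1}{22} \approx -0.045455$)
$o{\left(P \right)} = - \frac{P}{22}$
$H{\left(L \right)} = 1011$
$q{\left(u,n \right)} = -1171 + n u$ ($q{\left(u,n \right)} = n u - 1171 = -1171 + n u$)
$\left(-566979 + q{\left(1424,o{\left(23 \right)} \right)}\right) \left(-3062068 + H{\left(562 \right)}\right) = \left(-566979 + \left(-1171 + \left(- \frac{1}{22}\right) 23 \cdot 1424\right)\right) \left(-3062068 + 1011\right) = \left(-566979 - \frac{29257}{11}\right) \left(-3061057\right) = \left(- \frac{6266026}{11}\right) \left(-3061057\right) = \frac{19180662749482}{11}$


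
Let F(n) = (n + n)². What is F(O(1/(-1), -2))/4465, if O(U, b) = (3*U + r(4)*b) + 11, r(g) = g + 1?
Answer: 16/4465 ≈ 0.0035834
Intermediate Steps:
r(g) = 1 + g
O(U, b) = 11 + 3*U + 5*b (O(U, b) = (3*U + (1 + 4)*b) + 11 = (3*U + 5*b) + 11 = 11 + 3*U + 5*b)
F(n) = 4*n² (F(n) = (2*n)² = 4*n²)
F(O(1/(-1), -2))/4465 = (4*(11 + 3/(-1) + 5*(-2))²)/4465 = (4*(11 + 3*(-1) - 10)²)*(1/4465) = (4*(11 - 3 - 10)²)*(1/4465) = (4*(-2)²)*(1/4465) = (4*4)*(1/4465) = 16*(1/4465) = 16/4465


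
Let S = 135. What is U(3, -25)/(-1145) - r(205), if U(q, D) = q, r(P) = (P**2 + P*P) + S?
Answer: -96391828/1145 ≈ -84185.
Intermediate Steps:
r(P) = 135 + 2*P**2 (r(P) = (P**2 + P*P) + 135 = (P**2 + P**2) + 135 = 2*P**2 + 135 = 135 + 2*P**2)
U(3, -25)/(-1145) - r(205) = 3/(-1145) - (135 + 2*205**2) = 3*(-1/1145) - (135 + 2*42025) = -3/1145 - (135 + 84050) = -3/1145 - 1*84185 = -3/1145 - 84185 = -96391828/1145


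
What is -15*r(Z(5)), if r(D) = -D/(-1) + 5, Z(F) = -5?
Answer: 0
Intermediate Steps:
r(D) = 5 + D (r(D) = -D*(-1) + 5 = -(-1)*D + 5 = D + 5 = 5 + D)
-15*r(Z(5)) = -15*(5 - 5) = -15*0 = 0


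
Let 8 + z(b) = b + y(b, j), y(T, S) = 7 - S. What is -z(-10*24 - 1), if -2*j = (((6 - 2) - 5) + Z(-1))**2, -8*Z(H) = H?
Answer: 30927/128 ≈ 241.62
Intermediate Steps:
Z(H) = -H/8
j = -49/128 (j = -(((6 - 2) - 5) - 1/8*(-1))**2/2 = -((4 - 5) + 1/8)**2/2 = -(-1 + 1/8)**2/2 = -(-7/8)**2/2 = -1/2*49/64 = -49/128 ≈ -0.38281)
z(b) = -79/128 + b (z(b) = -8 + (b + (7 - 1*(-49/128))) = -8 + (b + (7 + 49/128)) = -8 + (b + 945/128) = -8 + (945/128 + b) = -79/128 + b)
-z(-10*24 - 1) = -(-79/128 + (-10*24 - 1)) = -(-79/128 + (-240 - 1)) = -(-79/128 - 241) = -1*(-30927/128) = 30927/128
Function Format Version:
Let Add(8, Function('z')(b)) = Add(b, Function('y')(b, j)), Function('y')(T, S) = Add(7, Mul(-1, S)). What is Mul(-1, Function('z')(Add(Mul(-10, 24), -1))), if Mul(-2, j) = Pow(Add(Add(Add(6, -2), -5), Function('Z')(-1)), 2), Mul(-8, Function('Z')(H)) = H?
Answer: Rational(30927, 128) ≈ 241.62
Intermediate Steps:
Function('Z')(H) = Mul(Rational(-1, 8), H)
j = Rational(-49, 128) (j = Mul(Rational(-1, 2), Pow(Add(Add(Add(6, -2), -5), Mul(Rational(-1, 8), -1)), 2)) = Mul(Rational(-1, 2), Pow(Add(Add(4, -5), Rational(1, 8)), 2)) = Mul(Rational(-1, 2), Pow(Add(-1, Rational(1, 8)), 2)) = Mul(Rational(-1, 2), Pow(Rational(-7, 8), 2)) = Mul(Rational(-1, 2), Rational(49, 64)) = Rational(-49, 128) ≈ -0.38281)
Function('z')(b) = Add(Rational(-79, 128), b) (Function('z')(b) = Add(-8, Add(b, Add(7, Mul(-1, Rational(-49, 128))))) = Add(-8, Add(b, Add(7, Rational(49, 128)))) = Add(-8, Add(b, Rational(945, 128))) = Add(-8, Add(Rational(945, 128), b)) = Add(Rational(-79, 128), b))
Mul(-1, Function('z')(Add(Mul(-10, 24), -1))) = Mul(-1, Add(Rational(-79, 128), Add(Mul(-10, 24), -1))) = Mul(-1, Add(Rational(-79, 128), Add(-240, -1))) = Mul(-1, Add(Rational(-79, 128), -241)) = Mul(-1, Rational(-30927, 128)) = Rational(30927, 128)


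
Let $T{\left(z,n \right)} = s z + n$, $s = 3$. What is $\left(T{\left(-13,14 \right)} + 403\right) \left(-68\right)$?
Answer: $-25704$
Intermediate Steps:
$T{\left(z,n \right)} = n + 3 z$ ($T{\left(z,n \right)} = 3 z + n = n + 3 z$)
$\left(T{\left(-13,14 \right)} + 403\right) \left(-68\right) = \left(\left(14 + 3 \left(-13\right)\right) + 403\right) \left(-68\right) = \left(\left(14 - 39\right) + 403\right) \left(-68\right) = \left(-25 + 403\right) \left(-68\right) = 378 \left(-68\right) = -25704$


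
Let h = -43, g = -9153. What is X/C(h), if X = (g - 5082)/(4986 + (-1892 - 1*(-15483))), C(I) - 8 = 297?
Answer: -219/87169 ≈ -0.0025124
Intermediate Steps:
C(I) = 305 (C(I) = 8 + 297 = 305)
X = -1095/1429 (X = (-9153 - 5082)/(4986 + (-1892 - 1*(-15483))) = -14235/(4986 + (-1892 + 15483)) = -14235/(4986 + 13591) = -14235/18577 = -14235*1/18577 = -1095/1429 ≈ -0.76627)
X/C(h) = -1095/1429/305 = -1095/1429*1/305 = -219/87169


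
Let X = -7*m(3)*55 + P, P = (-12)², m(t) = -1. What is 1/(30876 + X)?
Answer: 1/31405 ≈ 3.1842e-5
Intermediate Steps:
P = 144
X = 529 (X = -7*(-1)*55 + 144 = 7*55 + 144 = 385 + 144 = 529)
1/(30876 + X) = 1/(30876 + 529) = 1/31405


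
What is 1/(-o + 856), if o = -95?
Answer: 1/951 ≈ 0.0010515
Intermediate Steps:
1/(-o + 856) = 1/(-1*(-95) + 856) = 1/(95 + 856) = 1/951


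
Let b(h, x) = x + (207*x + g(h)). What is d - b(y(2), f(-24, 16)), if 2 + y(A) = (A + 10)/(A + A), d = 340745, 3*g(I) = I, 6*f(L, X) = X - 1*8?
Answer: 1021402/3 ≈ 3.4047e+5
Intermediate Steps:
f(L, X) = -4/3 + X/6 (f(L, X) = (X - 1*8)/6 = (X - 8)/6 = (-8 + X)/6 = -4/3 + X/6)
g(I) = I/3
y(A) = -2 + (10 + A)/(2*A) (y(A) = -2 + (A + 10)/(A + A) = -2 + (10 + A)/((2*A)) = -2 + (10 + A)*(1/(2*A)) = -2 + (10 + A)/(2*A))
b(h, x) = 208*x + h/3 (b(h, x) = x + (207*x + h/3) = 208*x + h/3)
d - b(y(2), f(-24, 16)) = 340745 - (208*(-4/3 + (⅙)*16) + (-3/2 + 5/2)/3) = 340745 - (208*(-4/3 + 8/3) + (-3/2 + 5*(½))/3) = 340745 - (208*(4/3) + (-3/2 + 5/2)/3) = 340745 - (832/3 + (⅓)*1) = 340745 - (832/3 + ⅓) = 340745 - 1*833/3 = 340745 - 833/3 = 1021402/3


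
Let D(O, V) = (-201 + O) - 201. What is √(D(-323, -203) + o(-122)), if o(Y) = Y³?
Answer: 11*I*√15013 ≈ 1347.8*I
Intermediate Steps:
D(O, V) = -402 + O
√(D(-323, -203) + o(-122)) = √((-402 - 323) + (-122)³) = √(-725 - 1815848) = √(-1816573) = 11*I*√15013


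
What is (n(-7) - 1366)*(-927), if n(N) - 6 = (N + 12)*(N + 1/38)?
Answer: 49135635/38 ≈ 1.2930e+6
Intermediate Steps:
n(N) = 6 + (12 + N)*(1/38 + N) (n(N) = 6 + (N + 12)*(N + 1/38) = 6 + (12 + N)*(N + 1/38) = 6 + (12 + N)*(1/38 + N))
(n(-7) - 1366)*(-927) = ((120/19 + (-7)**2 + (457/38)*(-7)) - 1366)*(-927) = ((120/19 + 49 - 3199/38) - 1366)*(-927) = (-1097/38 - 1366)*(-927) = -53005/38*(-927) = 49135635/38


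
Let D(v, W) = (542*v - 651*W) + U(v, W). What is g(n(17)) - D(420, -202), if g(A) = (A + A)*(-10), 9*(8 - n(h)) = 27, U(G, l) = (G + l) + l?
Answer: -359258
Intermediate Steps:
U(G, l) = G + 2*l
D(v, W) = -649*W + 543*v (D(v, W) = (542*v - 651*W) + (v + 2*W) = (-651*W + 542*v) + (v + 2*W) = -649*W + 543*v)
n(h) = 5 (n(h) = 8 - ⅑*27 = 8 - 3 = 5)
g(A) = -20*A (g(A) = (2*A)*(-10) = -20*A)
g(n(17)) - D(420, -202) = -20*5 - (-649*(-202) + 543*420) = -100 - (131098 + 228060) = -100 - 1*359158 = -100 - 359158 = -359258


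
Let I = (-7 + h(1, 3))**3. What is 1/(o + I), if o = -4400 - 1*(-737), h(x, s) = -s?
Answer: -1/4663 ≈ -0.00021445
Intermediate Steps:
o = -3663 (o = -4400 + 737 = -3663)
I = -1000 (I = (-7 - 1*3)**3 = (-7 - 3)**3 = (-10)**3 = -1000)
1/(o + I) = 1/(-3663 - 1000) = 1/(-4663) = -1/4663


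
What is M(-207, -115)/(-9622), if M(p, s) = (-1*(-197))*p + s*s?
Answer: 13777/4811 ≈ 2.8636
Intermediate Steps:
M(p, s) = s² + 197*p (M(p, s) = 197*p + s² = s² + 197*p)
M(-207, -115)/(-9622) = ((-115)² + 197*(-207))/(-9622) = (13225 - 40779)*(-1/9622) = -27554*(-1/9622) = 13777/4811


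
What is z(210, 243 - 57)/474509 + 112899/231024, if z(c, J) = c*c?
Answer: 3036178571/5220141296 ≈ 0.58163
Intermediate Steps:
z(c, J) = c**2
z(210, 243 - 57)/474509 + 112899/231024 = 210**2/474509 + 112899/231024 = 44100*(1/474509) + 112899*(1/231024) = 6300/67787 + 37633/77008 = 3036178571/5220141296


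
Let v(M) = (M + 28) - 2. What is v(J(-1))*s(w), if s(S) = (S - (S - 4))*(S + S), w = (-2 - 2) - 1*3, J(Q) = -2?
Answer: -1344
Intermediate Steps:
v(M) = 26 + M (v(M) = (28 + M) - 2 = 26 + M)
w = -7 (w = -4 - 3 = -7)
s(S) = 8*S (s(S) = (S - (-4 + S))*(2*S) = (S + (4 - S))*(2*S) = 4*(2*S) = 8*S)
v(J(-1))*s(w) = (26 - 2)*(8*(-7)) = 24*(-56) = -1344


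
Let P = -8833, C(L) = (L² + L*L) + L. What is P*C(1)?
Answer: -26499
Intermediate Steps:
C(L) = L + 2*L² (C(L) = (L² + L²) + L = 2*L² + L = L + 2*L²)
P*C(1) = -8833*(1 + 2*1) = -8833*(1 + 2) = -8833*3 = -26499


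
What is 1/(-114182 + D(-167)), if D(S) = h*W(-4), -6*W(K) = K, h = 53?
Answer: -3/342440 ≈ -8.7607e-6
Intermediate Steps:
W(K) = -K/6
D(S) = 106/3 (D(S) = 53*(-⅙*(-4)) = 53*(⅔) = 106/3)
1/(-114182 + D(-167)) = 1/(-114182 + 106/3) = 1/(-342440/3) = -3/342440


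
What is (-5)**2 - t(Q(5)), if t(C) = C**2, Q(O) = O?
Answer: 0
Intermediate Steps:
(-5)**2 - t(Q(5)) = (-5)**2 - 1*5**2 = 25 - 1*25 = 25 - 25 = 0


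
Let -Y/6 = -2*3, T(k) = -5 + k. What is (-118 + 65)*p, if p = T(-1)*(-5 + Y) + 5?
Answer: 9593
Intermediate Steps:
Y = 36 (Y = -(-12)*3 = -6*(-6) = 36)
p = -181 (p = (-5 - 1)*(-5 + 36) + 5 = -6*31 + 5 = -186 + 5 = -181)
(-118 + 65)*p = (-118 + 65)*(-181) = -53*(-181) = 9593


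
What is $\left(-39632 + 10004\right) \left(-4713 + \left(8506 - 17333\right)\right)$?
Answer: $401163120$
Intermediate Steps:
$\left(-39632 + 10004\right) \left(-4713 + \left(8506 - 17333\right)\right) = - 29628 \left(-4713 - 8827\right) = \left(-29628\right) \left(-13540\right) = 401163120$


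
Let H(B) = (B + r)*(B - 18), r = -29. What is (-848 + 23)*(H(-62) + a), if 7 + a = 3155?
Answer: -8603100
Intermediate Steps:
H(B) = (-29 + B)*(-18 + B) (H(B) = (B - 29)*(B - 18) = (-29 + B)*(-18 + B))
a = 3148 (a = -7 + 3155 = 3148)
(-848 + 23)*(H(-62) + a) = (-848 + 23)*((522 + (-62)² - 47*(-62)) + 3148) = -825*((522 + 3844 + 2914) + 3148) = -825*(7280 + 3148) = -825*10428 = -8603100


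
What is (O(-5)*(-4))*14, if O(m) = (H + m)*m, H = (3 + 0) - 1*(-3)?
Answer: 280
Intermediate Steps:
H = 6 (H = 3 + 3 = 6)
O(m) = m*(6 + m) (O(m) = (6 + m)*m = m*(6 + m))
(O(-5)*(-4))*14 = (-5*(6 - 5)*(-4))*14 = (-5*1*(-4))*14 = -5*(-4)*14 = 20*14 = 280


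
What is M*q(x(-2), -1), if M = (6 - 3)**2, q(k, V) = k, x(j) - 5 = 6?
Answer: 99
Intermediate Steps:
x(j) = 11 (x(j) = 5 + 6 = 11)
M = 9 (M = 3**2 = 9)
M*q(x(-2), -1) = 9*11 = 99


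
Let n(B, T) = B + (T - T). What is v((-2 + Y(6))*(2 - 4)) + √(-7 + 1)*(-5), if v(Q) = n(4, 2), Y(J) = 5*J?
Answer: 4 - 5*I*√6 ≈ 4.0 - 12.247*I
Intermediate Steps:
n(B, T) = B (n(B, T) = B + 0 = B)
v(Q) = 4
v((-2 + Y(6))*(2 - 4)) + √(-7 + 1)*(-5) = 4 + √(-7 + 1)*(-5) = 4 + √(-6)*(-5) = 4 + (I*√6)*(-5) = 4 - 5*I*√6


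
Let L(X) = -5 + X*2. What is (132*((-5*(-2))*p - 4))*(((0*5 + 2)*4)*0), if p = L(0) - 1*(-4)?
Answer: 0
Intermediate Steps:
L(X) = -5 + 2*X
p = -1 (p = (-5 + 2*0) - 1*(-4) = (-5 + 0) + 4 = -5 + 4 = -1)
(132*((-5*(-2))*p - 4))*(((0*5 + 2)*4)*0) = (132*(-5*(-2)*(-1) - 4))*(((0*5 + 2)*4)*0) = (132*(10*(-1) - 4))*(((0 + 2)*4)*0) = (132*(-10 - 4))*((2*4)*0) = (132*(-14))*(8*0) = -1848*0 = 0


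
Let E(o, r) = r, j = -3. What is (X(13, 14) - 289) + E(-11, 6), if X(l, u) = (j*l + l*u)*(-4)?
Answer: -855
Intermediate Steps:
X(l, u) = 12*l - 4*l*u (X(l, u) = (-3*l + l*u)*(-4) = 12*l - 4*l*u)
(X(13, 14) - 289) + E(-11, 6) = (4*13*(3 - 1*14) - 289) + 6 = (4*13*(3 - 14) - 289) + 6 = (4*13*(-11) - 289) + 6 = (-572 - 289) + 6 = -861 + 6 = -855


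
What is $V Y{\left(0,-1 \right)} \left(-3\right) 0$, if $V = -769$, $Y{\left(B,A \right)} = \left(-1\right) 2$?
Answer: $0$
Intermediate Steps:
$Y{\left(B,A \right)} = -2$
$V Y{\left(0,-1 \right)} \left(-3\right) 0 = - 769 \left(-2\right) \left(-3\right) 0 = - 769 \cdot 6 \cdot 0 = \left(-769\right) 0 = 0$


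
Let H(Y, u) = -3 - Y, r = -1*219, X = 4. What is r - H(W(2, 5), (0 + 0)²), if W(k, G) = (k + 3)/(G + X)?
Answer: -1939/9 ≈ -215.44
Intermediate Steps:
W(k, G) = (3 + k)/(4 + G) (W(k, G) = (k + 3)/(G + 4) = (3 + k)/(4 + G))
r = -219
r - H(W(2, 5), (0 + 0)²) = -219 - (-3 - (3 + 2)/(4 + 5)) = -219 - (-3 - 5/9) = -219 - 1*(-32/9) = -219 + 32/9 = -1939/9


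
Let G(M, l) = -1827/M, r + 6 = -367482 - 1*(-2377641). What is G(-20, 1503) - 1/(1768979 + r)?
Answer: 431529634/4723915 ≈ 91.350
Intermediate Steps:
r = 2010153 (r = -6 + (-367482 - 1*(-2377641)) = -6 + (-367482 + 2377641) = -6 + 2010159 = 2010153)
G(-20, 1503) - 1/(1768979 + r) = -1827/(-20) - 1/(1768979 + 2010153) = -1827*(-1/20) - 1/3779132 = 1827/20 - 1*1/3779132 = 1827/20 - 1/3779132 = 431529634/4723915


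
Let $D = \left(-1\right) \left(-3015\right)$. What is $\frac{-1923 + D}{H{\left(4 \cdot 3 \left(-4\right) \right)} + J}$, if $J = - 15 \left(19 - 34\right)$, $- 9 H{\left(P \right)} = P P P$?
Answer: $\frac{364}{4171} \approx 0.087269$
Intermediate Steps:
$H{\left(P \right)} = - \frac{P^{3}}{9}$ ($H{\left(P \right)} = - \frac{P P P}{9} = - \frac{P^{2} P}{9} = - \frac{P^{3}}{9}$)
$D = 3015$
$J = 225$ ($J = \left(-15\right) \left(-15\right) = 225$)
$\frac{-1923 + D}{H{\left(4 \cdot 3 \left(-4\right) \right)} + J} = \frac{-1923 + 3015}{- \frac{\left(4 \cdot 3 \left(-4\right)\right)^{3}}{9} + 225} = \frac{1092}{- \frac{\left(12 \left(-4\right)\right)^{3}}{9} + 225} = \frac{1092}{- \frac{\left(-48\right)^{3}}{9} + 225} = \frac{1092}{\left(- \frac{1}{9}\right) \left(-110592\right) + 225} = \frac{1092}{12288 + 225} = \frac{1092}{12513} = 1092 \cdot \frac{1}{12513} = \frac{364}{4171}$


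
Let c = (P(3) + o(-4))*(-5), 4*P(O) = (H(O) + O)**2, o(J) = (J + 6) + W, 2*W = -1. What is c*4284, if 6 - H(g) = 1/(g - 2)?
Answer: -374850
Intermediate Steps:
W = -1/2 (W = (1/2)*(-1) = -1/2 ≈ -0.50000)
o(J) = 11/2 + J (o(J) = (J + 6) - 1/2 = (6 + J) - 1/2 = 11/2 + J)
H(g) = 6 - 1/(-2 + g) (H(g) = 6 - 1/(g - 2) = 6 - 1/(-2 + g))
P(O) = (O + (-13 + 6*O)/(-2 + O))**2/4 (P(O) = ((-13 + 6*O)/(-2 + O) + O)**2/4 = (O + (-13 + 6*O)/(-2 + O))**2/4)
c = -175/2 (c = ((-13 + 3**2 + 4*3)**2/(4*(-2 + 3)**2) + (11/2 - 4))*(-5) = ((1/4)*(-13 + 9 + 12)**2/1**2 + 3/2)*(-5) = ((1/4)*1*8**2 + 3/2)*(-5) = ((1/4)*1*64 + 3/2)*(-5) = (16 + 3/2)*(-5) = (35/2)*(-5) = -175/2 ≈ -87.500)
c*4284 = -175/2*4284 = -374850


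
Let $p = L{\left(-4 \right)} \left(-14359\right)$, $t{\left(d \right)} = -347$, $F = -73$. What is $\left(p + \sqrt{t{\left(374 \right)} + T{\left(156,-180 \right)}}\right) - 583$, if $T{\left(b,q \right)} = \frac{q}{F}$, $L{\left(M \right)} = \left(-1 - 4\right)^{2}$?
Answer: $-359558 + \frac{i \sqrt{1836023}}{73} \approx -3.5956 \cdot 10^{5} + 18.562 i$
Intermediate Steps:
$L{\left(M \right)} = 25$ ($L{\left(M \right)} = \left(-5\right)^{2} = 25$)
$T{\left(b,q \right)} = - \frac{q}{73}$ ($T{\left(b,q \right)} = \frac{q}{-73} = q \left(- \frac{1}{73}\right) = - \frac{q}{73}$)
$p = -358975$ ($p = 25 \left(-14359\right) = -358975$)
$\left(p + \sqrt{t{\left(374 \right)} + T{\left(156,-180 \right)}}\right) - 583 = \left(-358975 + \sqrt{-347 - - \frac{180}{73}}\right) - 583 = \left(-358975 + \sqrt{-347 + \frac{180}{73}}\right) - 583 = \left(-358975 + \sqrt{- \frac{25151}{73}}\right) - 583 = \left(-358975 + \frac{i \sqrt{1836023}}{73}\right) - 583 = -359558 + \frac{i \sqrt{1836023}}{73}$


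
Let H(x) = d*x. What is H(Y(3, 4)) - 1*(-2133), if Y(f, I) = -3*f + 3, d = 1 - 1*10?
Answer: 2187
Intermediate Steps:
d = -9 (d = 1 - 10 = -9)
Y(f, I) = 3 - 3*f
H(x) = -9*x
H(Y(3, 4)) - 1*(-2133) = -9*(3 - 3*3) - 1*(-2133) = -9*(3 - 9) + 2133 = -9*(-6) + 2133 = 54 + 2133 = 2187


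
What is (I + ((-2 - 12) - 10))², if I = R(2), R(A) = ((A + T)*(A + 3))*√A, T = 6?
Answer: 3776 - 1920*√2 ≈ 1060.7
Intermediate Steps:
R(A) = √A*(3 + A)*(6 + A) (R(A) = ((A + 6)*(A + 3))*√A = ((6 + A)*(3 + A))*√A = ((3 + A)*(6 + A))*√A = √A*(3 + A)*(6 + A))
I = 40*√2 (I = √2*(18 + 2² + 9*2) = √2*(18 + 4 + 18) = √2*40 = 40*√2 ≈ 56.569)
(I + ((-2 - 12) - 10))² = (40*√2 + ((-2 - 12) - 10))² = (40*√2 + (-14 - 10))² = (40*√2 - 24)² = (-24 + 40*√2)²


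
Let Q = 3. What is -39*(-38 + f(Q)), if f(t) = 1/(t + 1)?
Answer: 5889/4 ≈ 1472.3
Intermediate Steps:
f(t) = 1/(1 + t)
-39*(-38 + f(Q)) = -39*(-38 + 1/(1 + 3)) = -39*(-38 + 1/4) = -39*(-151/4) = 5889/4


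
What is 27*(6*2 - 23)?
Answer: -297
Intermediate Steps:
27*(6*2 - 23) = 27*(12 - 23) = 27*(-11) = -297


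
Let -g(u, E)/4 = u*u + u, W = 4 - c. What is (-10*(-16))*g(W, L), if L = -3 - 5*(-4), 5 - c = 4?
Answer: -7680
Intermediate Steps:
c = 1 (c = 5 - 1*4 = 5 - 4 = 1)
W = 3 (W = 4 - 1*1 = 4 - 1 = 3)
L = 17 (L = -3 + 20 = 17)
g(u, E) = -4*u - 4*u**2 (g(u, E) = -4*(u*u + u) = -4*(u**2 + u) = -4*(u + u**2) = -4*u - 4*u**2)
(-10*(-16))*g(W, L) = (-10*(-16))*(-4*3*(1 + 3)) = 160*(-4*3*4) = 160*(-48) = -7680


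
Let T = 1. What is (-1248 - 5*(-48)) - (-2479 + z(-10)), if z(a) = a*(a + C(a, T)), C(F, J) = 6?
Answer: 1431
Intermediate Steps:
z(a) = a*(6 + a) (z(a) = a*(a + 6) = a*(6 + a))
(-1248 - 5*(-48)) - (-2479 + z(-10)) = (-1248 - 5*(-48)) - (-2479 - 10*(6 - 10)) = (-1248 + 240) - (-2479 - 10*(-4)) = -1008 - (-2479 + 40) = -1008 - 1*(-2439) = -1008 + 2439 = 1431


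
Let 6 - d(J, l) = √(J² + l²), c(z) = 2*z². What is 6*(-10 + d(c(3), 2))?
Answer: -24 - 12*√82 ≈ -132.66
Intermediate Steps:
d(J, l) = 6 - √(J² + l²)
6*(-10 + d(c(3), 2)) = 6*(-10 + (6 - √((2*3²)² + 2²))) = 6*(-10 + (6 - √((2*9)² + 4))) = 6*(-10 + (6 - √(18² + 4))) = 6*(-10 + (6 - √(324 + 4))) = 6*(-10 + (6 - √328)) = 6*(-10 + (6 - 2*√82)) = 6*(-4 - 2*√82) = -24 - 12*√82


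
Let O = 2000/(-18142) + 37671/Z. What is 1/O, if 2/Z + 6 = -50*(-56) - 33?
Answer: 18142/943471360801 ≈ 1.9229e-8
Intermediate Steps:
Z = 2/2761 (Z = 2/(-6 + (-50*(-56) - 33)) = 2/(-6 + (2800 - 33)) = 2/(-6 + 2767) = 2/2761 ≈ 0.00072438)
O = 943471360801/18142 (O = 2000/(-18142) + 37671/(2/2761) = 2000*(-1/18142) + 37671*(2761/2) = -1000/9071 + 104009631/2 = 943471360801/18142 ≈ 5.2005e+7)
1/O = 1/(943471360801/18142) = 18142/943471360801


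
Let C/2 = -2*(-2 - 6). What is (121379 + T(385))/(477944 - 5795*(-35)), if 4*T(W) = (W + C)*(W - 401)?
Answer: 119711/680769 ≈ 0.17585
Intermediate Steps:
C = 32 (C = 2*(-2*(-2 - 6)) = 2*(-2*(-8)) = 2*16 = 32)
T(W) = (-401 + W)*(32 + W)/4 (T(W) = ((W + 32)*(W - 401))/4 = ((32 + W)*(-401 + W))/4 = ((-401 + W)*(32 + W))/4 = (-401 + W)*(32 + W)/4)
(121379 + T(385))/(477944 - 5795*(-35)) = (121379 + (-3208 - 369/4*385 + (1/4)*385**2))/(477944 - 5795*(-35)) = (121379 + (-3208 - 142065/4 + (1/4)*148225))/(477944 + 202825) = (121379 + (-3208 - 142065/4 + 148225/4))/680769 = (121379 - 1668)*(1/680769) = 119711*(1/680769) = 119711/680769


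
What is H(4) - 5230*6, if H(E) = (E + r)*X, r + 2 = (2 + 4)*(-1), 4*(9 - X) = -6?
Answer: -31422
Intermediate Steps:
X = 21/2 (X = 9 - ¼*(-6) = 9 + 3/2 = 21/2 ≈ 10.500)
r = -8 (r = -2 + (2 + 4)*(-1) = -2 + 6*(-1) = -2 - 6 = -8)
H(E) = -84 + 21*E/2 (H(E) = (E - 8)*(21/2) = (-8 + E)*(21/2) = -84 + 21*E/2)
H(4) - 5230*6 = (-84 + (21/2)*4) - 5230*6 = (-84 + 42) - 31380 = -42 - 31380 = -31422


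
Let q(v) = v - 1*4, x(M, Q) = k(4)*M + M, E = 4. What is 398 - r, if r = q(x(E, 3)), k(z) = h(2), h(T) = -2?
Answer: 406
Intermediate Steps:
k(z) = -2
x(M, Q) = -M (x(M, Q) = -2*M + M = -M)
q(v) = -4 + v (q(v) = v - 4 = -4 + v)
r = -8 (r = -4 - 1*4 = -4 - 4 = -8)
398 - r = 398 - 1*(-8) = 398 + 8 = 406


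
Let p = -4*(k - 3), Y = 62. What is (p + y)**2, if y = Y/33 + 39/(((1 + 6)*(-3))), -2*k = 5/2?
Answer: 15460624/53361 ≈ 289.74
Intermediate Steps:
k = -5/4 (k = -5/(2*2) = -1/2*5/2 = -5/4 ≈ -1.2500)
p = 17 (p = -4*(-5/4 - 3) = -4*(-17/4) = 17)
y = 5/231 (y = 62/33 + 39/(((1 + 6)*(-3))) = 62*(1/33) + 39/((7*(-3))) = 62/33 + 39/(-21) = 62/33 + 39*(-1/21) = 62/33 - 13/7 = 5/231 ≈ 0.021645)
(p + y)**2 = (17 + 5/231)**2 = (3932/231)**2 = 15460624/53361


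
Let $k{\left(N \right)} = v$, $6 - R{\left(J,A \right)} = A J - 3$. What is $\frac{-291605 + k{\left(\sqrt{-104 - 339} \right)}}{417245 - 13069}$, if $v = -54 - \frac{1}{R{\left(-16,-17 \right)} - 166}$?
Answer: $- \frac{62560855}{86695752} \approx -0.72161$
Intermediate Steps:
$R{\left(J,A \right)} = 9 - A J$ ($R{\left(J,A \right)} = 6 - \left(A J - 3\right) = 6 - \left(-3 + A J\right) = 9 - A J$)
$v = - \frac{23165}{429}$ ($v = -54 - \frac{1}{\left(9 - \left(-17\right) \left(-16\right)\right) - 166} = -54 - \frac{1}{\left(9 - 272\right) - 166} = -54 - \frac{1}{-263 - 166} = -54 - \frac{1}{-429} = -54 - - \frac{1}{429} = -54 + \frac{1}{429} = - \frac{23165}{429} \approx -53.998$)
$k{\left(N \right)} = - \frac{23165}{429}$
$\frac{-291605 + k{\left(\sqrt{-104 - 339} \right)}}{417245 - 13069} = \frac{-291605 - \frac{23165}{429}}{417245 - 13069} = - \frac{125121710}{429 \cdot 404176} = \left(- \frac{125121710}{429}\right) \frac{1}{404176} = - \frac{62560855}{86695752}$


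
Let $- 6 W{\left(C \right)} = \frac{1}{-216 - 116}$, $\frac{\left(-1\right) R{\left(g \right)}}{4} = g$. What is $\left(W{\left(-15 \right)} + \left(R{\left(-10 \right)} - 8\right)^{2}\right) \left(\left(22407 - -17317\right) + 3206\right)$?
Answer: $\frac{14594833395}{332} \approx 4.396 \cdot 10^{7}$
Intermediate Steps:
$R{\left(g \right)} = - 4 g$
$W{\left(C \right)} = \frac{1}{1992}$ ($W{\left(C \right)} = - \frac{1}{6 \left(-216 - 116\right)} = - \frac{1}{6 \left(-332\right)} = \left(- \frac{1}{6}\right) \left(- \frac{1}{332}\right) = \frac{1}{1992}$)
$\left(W{\left(-15 \right)} + \left(R{\left(-10 \right)} - 8\right)^{2}\right) \left(\left(22407 - -17317\right) + 3206\right) = \left(\frac{1}{1992} + \left(\left(-4\right) \left(-10\right) - 8\right)^{2}\right) \left(\left(22407 - -17317\right) + 3206\right) = \left(\frac{1}{1992} + \left(40 - 8\right)^{2}\right) \left(\left(22407 + 17317\right) + 3206\right) = \left(\frac{1}{1992} + 32^{2}\right) \left(39724 + 3206\right) = \left(\frac{1}{1992} + 1024\right) 42930 = \frac{2039809}{1992} \cdot 42930 = \frac{14594833395}{332}$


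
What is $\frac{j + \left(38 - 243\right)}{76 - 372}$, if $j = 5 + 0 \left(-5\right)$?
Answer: $\frac{25}{37} \approx 0.67568$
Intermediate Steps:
$j = 5$ ($j = 5 + 0 = 5$)
$\frac{j + \left(38 - 243\right)}{76 - 372} = \frac{5 + \left(38 - 243\right)}{76 - 372} = \frac{5 + \left(38 - 243\right)}{-296} = \left(5 - 205\right) \left(- \frac{1}{296}\right) = \left(-200\right) \left(- \frac{1}{296}\right) = \frac{25}{37}$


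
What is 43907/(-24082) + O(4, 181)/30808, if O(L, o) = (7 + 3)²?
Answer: -84392416/46369891 ≈ -1.8200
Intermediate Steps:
O(L, o) = 100 (O(L, o) = 10² = 100)
43907/(-24082) + O(4, 181)/30808 = 43907/(-24082) + 100/30808 = 43907*(-1/24082) + 100*(1/30808) = -43907/24082 + 25/7702 = -84392416/46369891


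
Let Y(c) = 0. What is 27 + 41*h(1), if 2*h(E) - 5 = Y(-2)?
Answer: 259/2 ≈ 129.50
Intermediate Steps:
h(E) = 5/2 (h(E) = 5/2 + (1/2)*0 = 5/2 + 0 = 5/2)
27 + 41*h(1) = 27 + 41*(5/2) = 27 + 205/2 = 259/2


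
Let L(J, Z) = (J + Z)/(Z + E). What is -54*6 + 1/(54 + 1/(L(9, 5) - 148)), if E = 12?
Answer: -43766982/135091 ≈ -323.98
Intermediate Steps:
L(J, Z) = (J + Z)/(12 + Z) (L(J, Z) = (J + Z)/(Z + 12) = (J + Z)/(12 + Z))
-54*6 + 1/(54 + 1/(L(9, 5) - 148)) = -54*6 + 1/(54 + 1/((9 + 5)/(12 + 5) - 148)) = -324 + 1/(54 + 1/(14/17 - 148)) = -324 + 1/(54 + 1/(-2502/17)) = -324 + 1/(54 - 17/2502) = -324 + 1/(135091/2502) = -324 + 2502/135091 = -43766982/135091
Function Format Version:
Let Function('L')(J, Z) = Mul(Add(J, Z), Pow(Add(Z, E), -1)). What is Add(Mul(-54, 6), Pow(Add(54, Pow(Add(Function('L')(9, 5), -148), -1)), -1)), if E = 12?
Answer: Rational(-43766982, 135091) ≈ -323.98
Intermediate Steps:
Function('L')(J, Z) = Mul(Pow(Add(12, Z), -1), Add(J, Z)) (Function('L')(J, Z) = Mul(Add(J, Z), Pow(Add(Z, 12), -1)) = Mul(Add(J, Z), Pow(Add(12, Z), -1)) = Mul(Pow(Add(12, Z), -1), Add(J, Z)))
Add(Mul(-54, 6), Pow(Add(54, Pow(Add(Function('L')(9, 5), -148), -1)), -1)) = Add(Mul(-54, 6), Pow(Add(54, Pow(Add(Mul(Pow(Add(12, 5), -1), Add(9, 5)), -148), -1)), -1)) = Add(-324, Pow(Add(54, Pow(Add(Mul(Pow(17, -1), 14), -148), -1)), -1)) = Add(-324, Pow(Add(54, Pow(Add(Mul(Rational(1, 17), 14), -148), -1)), -1)) = Add(-324, Pow(Add(54, Pow(Add(Rational(14, 17), -148), -1)), -1)) = Add(-324, Pow(Add(54, Pow(Rational(-2502, 17), -1)), -1)) = Add(-324, Pow(Add(54, Rational(-17, 2502)), -1)) = Add(-324, Pow(Rational(135091, 2502), -1)) = Add(-324, Rational(2502, 135091)) = Rational(-43766982, 135091)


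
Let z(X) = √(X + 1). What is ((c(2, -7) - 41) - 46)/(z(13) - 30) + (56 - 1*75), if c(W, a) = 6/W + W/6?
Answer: -7162/443 + 251*√14/2658 ≈ -15.814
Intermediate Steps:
c(W, a) = 6/W + W/6 (c(W, a) = 6/W + W*(⅙) = 6/W + W/6)
z(X) = √(1 + X)
((c(2, -7) - 41) - 46)/(z(13) - 30) + (56 - 1*75) = (((6/2 + (⅙)*2) - 41) - 46)/(√(1 + 13) - 30) + (56 - 1*75) = (((6*(½) + ⅓) - 41) - 46)/(√14 - 30) + (56 - 75) = (((3 + ⅓) - 41) - 46)/(-30 + √14) - 19 = ((10/3 - 41) - 46)/(-30 + √14) - 19 = (-113/3 - 46)/(-30 + √14) - 19 = -251/(3*(-30 + √14)) - 19 = -19 - 251/(3*(-30 + √14))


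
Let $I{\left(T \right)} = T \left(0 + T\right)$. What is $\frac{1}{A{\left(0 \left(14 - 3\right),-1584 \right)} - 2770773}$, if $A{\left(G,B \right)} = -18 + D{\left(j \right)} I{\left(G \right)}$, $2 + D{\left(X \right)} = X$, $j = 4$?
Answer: $- \frac{1}{2770791} \approx -3.6091 \cdot 10^{-7}$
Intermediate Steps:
$D{\left(X \right)} = -2 + X$
$I{\left(T \right)} = T^{2}$ ($I{\left(T \right)} = T T = T^{2}$)
$A{\left(G,B \right)} = -18 + 2 G^{2}$ ($A{\left(G,B \right)} = -18 + \left(-2 + 4\right) G^{2} = -18 + 2 G^{2}$)
$\frac{1}{A{\left(0 \left(14 - 3\right),-1584 \right)} - 2770773} = \frac{1}{\left(-18 + 2 \left(0 \left(14 - 3\right)\right)^{2}\right) - 2770773} = \frac{1}{\left(-18 + 2 \left(0 \cdot 11\right)^{2}\right) - 2770773} = \frac{1}{\left(-18 + 2 \cdot 0^{2}\right) - 2770773} = \frac{1}{\left(-18 + 2 \cdot 0\right) - 2770773} = \frac{1}{\left(-18 + 0\right) - 2770773} = \frac{1}{-18 - 2770773} = \frac{1}{-2770791} = - \frac{1}{2770791}$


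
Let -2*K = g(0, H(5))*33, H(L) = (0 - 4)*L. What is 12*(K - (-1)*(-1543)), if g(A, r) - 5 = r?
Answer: -15546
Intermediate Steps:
H(L) = -4*L
g(A, r) = 5 + r
K = 495/2 (K = -(5 - 4*5)*33/2 = -(5 - 20)*33/2 = -(-15)*33/2 = -½*(-495) = 495/2 ≈ 247.50)
12*(K - (-1)*(-1543)) = 12*(495/2 - (-1)*(-1543)) = 12*(495/2 - 1*1543) = 12*(495/2 - 1543) = 12*(-2591/2) = -15546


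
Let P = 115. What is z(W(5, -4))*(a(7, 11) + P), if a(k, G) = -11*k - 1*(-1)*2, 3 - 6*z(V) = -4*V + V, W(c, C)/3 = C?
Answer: -220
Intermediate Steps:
W(c, C) = 3*C
z(V) = 1/2 + V/2 (z(V) = 1/2 - (-4*V + V)/6 = 1/2 - (-1)*V/2 = 1/2 + V/2)
a(k, G) = 2 - 11*k (a(k, G) = -11*k + 1*2 = -11*k + 2 = 2 - 11*k)
z(W(5, -4))*(a(7, 11) + P) = (1/2 + (3*(-4))/2)*((2 - 11*7) + 115) = (1/2 + (1/2)*(-12))*((2 - 77) + 115) = (1/2 - 6)*(-75 + 115) = -11/2*40 = -220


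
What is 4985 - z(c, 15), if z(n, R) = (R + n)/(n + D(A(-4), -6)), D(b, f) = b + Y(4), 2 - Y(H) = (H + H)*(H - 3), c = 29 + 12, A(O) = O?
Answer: 154479/31 ≈ 4983.2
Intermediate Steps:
c = 41
Y(H) = 2 - 2*H*(-3 + H) (Y(H) = 2 - (H + H)*(H - 3) = 2 - 2*H*(-3 + H))
D(b, f) = -6 + b (D(b, f) = b + (2 - 2*4² + 6*4) = b + (2 - 2*16 + 24) = b + (2 - 32 + 24) = b - 6 = -6 + b)
z(n, R) = (R + n)/(-10 + n) (z(n, R) = (R + n)/(n + (-6 - 4)) = (R + n)/(n - 10) = (R + n)/(-10 + n))
4985 - z(c, 15) = 4985 - (15 + 41)/(-10 + 41) = 4985 - 56/31 = 154479/31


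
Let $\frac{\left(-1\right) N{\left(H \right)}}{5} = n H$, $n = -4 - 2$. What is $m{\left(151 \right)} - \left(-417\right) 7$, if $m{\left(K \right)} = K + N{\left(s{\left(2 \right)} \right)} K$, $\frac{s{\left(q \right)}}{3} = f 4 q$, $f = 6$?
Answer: $655390$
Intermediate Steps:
$n = -6$ ($n = -4 - 2 = -6$)
$s{\left(q \right)} = 72 q$ ($s{\left(q \right)} = 3 \cdot 6 \cdot 4 q = 3 \cdot 24 q = 72 q$)
$N{\left(H \right)} = 30 H$ ($N{\left(H \right)} = - 5 \left(- 6 H\right) = 30 H$)
$m{\left(K \right)} = 4321 K$ ($m{\left(K \right)} = K + 30 \cdot 72 \cdot 2 K = K + 30 \cdot 144 K = K + 4320 K = 4321 K$)
$m{\left(151 \right)} - \left(-417\right) 7 = 4321 \cdot 151 - \left(-417\right) 7 = 652471 - -2919 = 652471 + 2919 = 655390$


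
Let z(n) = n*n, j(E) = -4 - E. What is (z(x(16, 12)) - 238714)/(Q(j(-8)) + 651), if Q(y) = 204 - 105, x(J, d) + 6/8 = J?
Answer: -1271901/4000 ≈ -317.98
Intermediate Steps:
x(J, d) = -¾ + J
Q(y) = 99
z(n) = n²
(z(x(16, 12)) - 238714)/(Q(j(-8)) + 651) = ((-¾ + 16)² - 238714)/(99 + 651) = ((61/4)² - 238714)/750 = (3721/16 - 238714)*(1/750) = -3815703/16*1/750 = -1271901/4000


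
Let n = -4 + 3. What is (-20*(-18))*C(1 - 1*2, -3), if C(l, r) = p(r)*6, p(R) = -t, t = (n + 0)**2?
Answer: -2160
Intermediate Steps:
n = -1
t = 1 (t = (-1 + 0)**2 = (-1)**2 = 1)
p(R) = -1 (p(R) = -1*1 = -1)
C(l, r) = -6 (C(l, r) = -1*6 = -6)
(-20*(-18))*C(1 - 1*2, -3) = -20*(-18)*(-6) = 360*(-6) = -2160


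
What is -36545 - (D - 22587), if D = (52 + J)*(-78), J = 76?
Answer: -3974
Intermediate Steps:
D = -9984 (D = (52 + 76)*(-78) = 128*(-78) = -9984)
-36545 - (D - 22587) = -36545 - (-9984 - 22587) = -36545 - 1*(-32571) = -36545 + 32571 = -3974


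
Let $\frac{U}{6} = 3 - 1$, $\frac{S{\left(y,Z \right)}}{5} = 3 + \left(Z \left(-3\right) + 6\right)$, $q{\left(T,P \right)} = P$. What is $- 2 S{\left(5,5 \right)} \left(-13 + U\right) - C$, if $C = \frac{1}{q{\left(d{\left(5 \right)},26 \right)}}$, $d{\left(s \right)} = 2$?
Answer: $- \frac{1561}{26} \approx -60.038$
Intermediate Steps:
$S{\left(y,Z \right)} = 45 - 15 Z$ ($S{\left(y,Z \right)} = 5 \left(3 + \left(Z \left(-3\right) + 6\right)\right) = 5 \left(3 - \left(-6 + 3 Z\right)\right) = 5 \left(9 - 3 Z\right) = 45 - 15 Z$)
$U = 12$ ($U = 6 \left(3 - 1\right) = 6 \cdot 2 = 12$)
$C = \frac{1}{26} \approx 0.038462$
$- 2 S{\left(5,5 \right)} \left(-13 + U\right) - C = - 2 \left(45 - 75\right) \left(-13 + 12\right) - \frac{1}{26} = - 2 \left(45 - 75\right) \left(-1\right) - \frac{1}{26} = \left(-2\right) \left(-30\right) \left(-1\right) - \frac{1}{26} = 60 \left(-1\right) - \frac{1}{26} = -60 - \frac{1}{26} = - \frac{1561}{26}$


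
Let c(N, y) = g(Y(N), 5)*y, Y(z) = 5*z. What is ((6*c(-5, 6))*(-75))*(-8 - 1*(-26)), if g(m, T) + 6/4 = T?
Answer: -170100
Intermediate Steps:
g(m, T) = -3/2 + T
c(N, y) = 7*y/2 (c(N, y) = (-3/2 + 5)*y = 7*y/2)
((6*c(-5, 6))*(-75))*(-8 - 1*(-26)) = ((6*((7/2)*6))*(-75))*(-8 - 1*(-26)) = ((6*21)*(-75))*(-8 + 26) = (126*(-75))*18 = -9450*18 = -170100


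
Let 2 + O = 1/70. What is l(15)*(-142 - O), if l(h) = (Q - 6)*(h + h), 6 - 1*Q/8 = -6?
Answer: -2646270/7 ≈ -3.7804e+5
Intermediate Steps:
Q = 96 (Q = 48 - 8*(-6) = 48 + 48 = 96)
O = -139/70 (O = -2 + 1/70 = -139/70 ≈ -1.9857)
l(h) = 180*h (l(h) = (96 - 6)*(h + h) = 90*(2*h) = 180*h)
l(15)*(-142 - O) = (180*15)*(-142 - 1*(-139/70)) = 2700*(-142 + 139/70) = 2700*(-9801/70) = -2646270/7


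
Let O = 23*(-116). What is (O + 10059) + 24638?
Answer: 32029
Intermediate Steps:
O = -2668
(O + 10059) + 24638 = (-2668 + 10059) + 24638 = 7391 + 24638 = 32029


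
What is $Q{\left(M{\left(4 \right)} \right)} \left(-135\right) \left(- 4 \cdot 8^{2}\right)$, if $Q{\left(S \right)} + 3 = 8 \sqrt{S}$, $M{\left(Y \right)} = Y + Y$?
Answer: $-103680 + 552960 \sqrt{2} \approx 6.7832 \cdot 10^{5}$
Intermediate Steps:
$M{\left(Y \right)} = 2 Y$
$Q{\left(S \right)} = -3 + 8 \sqrt{S}$
$Q{\left(M{\left(4 \right)} \right)} \left(-135\right) \left(- 4 \cdot 8^{2}\right) = \left(-3 + 8 \sqrt{2 \cdot 4}\right) \left(-135\right) \left(- 4 \cdot 8^{2}\right) = \left(-3 + 8 \sqrt{8}\right) \left(-135\right) \left(\left(-4\right) 64\right) = \left(-3 + 8 \cdot 2 \sqrt{2}\right) \left(-135\right) \left(-256\right) = \left(-3 + 16 \sqrt{2}\right) \left(-135\right) \left(-256\right) = \left(405 - 2160 \sqrt{2}\right) \left(-256\right) = -103680 + 552960 \sqrt{2}$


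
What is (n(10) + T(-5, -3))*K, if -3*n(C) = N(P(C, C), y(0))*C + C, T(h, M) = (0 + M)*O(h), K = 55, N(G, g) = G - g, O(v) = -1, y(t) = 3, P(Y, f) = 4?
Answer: -605/3 ≈ -201.67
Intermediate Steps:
T(h, M) = -M (T(h, M) = (0 + M)*(-1) = M*(-1) = -M)
n(C) = -2*C/3 (n(C) = -((4 - 1*3)*C + C)/3 = -((4 - 3)*C + C)/3 = -(1*C + C)/3 = -(C + C)/3 = -2*C/3)
(n(10) + T(-5, -3))*K = (-2/3*10 - 1*(-3))*55 = (-20/3 + 3)*55 = -11/3*55 = -605/3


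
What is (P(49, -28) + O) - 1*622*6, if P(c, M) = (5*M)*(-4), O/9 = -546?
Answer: -8086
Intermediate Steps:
O = -4914 (O = 9*(-546) = -4914)
P(c, M) = -20*M
(P(49, -28) + O) - 1*622*6 = (-20*(-28) - 4914) - 1*622*6 = (560 - 4914) - 622*6 = -4354 - 3732 = -8086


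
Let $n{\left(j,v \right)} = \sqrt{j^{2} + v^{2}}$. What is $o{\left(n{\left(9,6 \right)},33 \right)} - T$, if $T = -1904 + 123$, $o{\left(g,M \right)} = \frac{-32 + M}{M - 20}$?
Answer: $\frac{23154}{13} \approx 1781.1$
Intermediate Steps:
$o{\left(g,M \right)} = \frac{-32 + M}{-20 + M}$
$T = -1781$
$o{\left(n{\left(9,6 \right)},33 \right)} - T = \frac{-32 + 33}{-20 + 33} - -1781 = \frac{1}{13} \cdot 1 + 1781 = \frac{1}{13} + 1781 = \frac{23154}{13}$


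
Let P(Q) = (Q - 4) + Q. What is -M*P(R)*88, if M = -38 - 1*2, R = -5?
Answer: -49280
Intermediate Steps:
P(Q) = -4 + 2*Q (P(Q) = (-4 + Q) + Q = -4 + 2*Q)
M = -40 (M = -38 - 2 = -40)
-M*P(R)*88 = -(-40)*(-4 + 2*(-5))*88 = -(-40)*(-4 - 10)*88 = -(-40)*(-14*88) = -(-40)*(-1232) = -1*49280 = -49280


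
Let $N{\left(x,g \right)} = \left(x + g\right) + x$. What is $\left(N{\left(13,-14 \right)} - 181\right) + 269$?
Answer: $100$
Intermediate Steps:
$N{\left(x,g \right)} = g + 2 x$ ($N{\left(x,g \right)} = \left(g + x\right) + x = g + 2 x$)
$\left(N{\left(13,-14 \right)} - 181\right) + 269 = \left(\left(-14 + 2 \cdot 13\right) - 181\right) + 269 = \left(\left(-14 + 26\right) - 181\right) + 269 = \left(12 - 181\right) + 269 = -169 + 269 = 100$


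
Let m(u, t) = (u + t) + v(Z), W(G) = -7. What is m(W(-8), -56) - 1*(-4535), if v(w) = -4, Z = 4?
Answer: 4468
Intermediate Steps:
m(u, t) = -4 + t + u (m(u, t) = (u + t) - 4 = (t + u) - 4 = -4 + t + u)
m(W(-8), -56) - 1*(-4535) = (-4 - 56 - 7) - 1*(-4535) = -67 + 4535 = 4468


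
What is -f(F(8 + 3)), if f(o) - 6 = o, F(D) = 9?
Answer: -15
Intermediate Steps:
f(o) = 6 + o
-f(F(8 + 3)) = -(6 + 9) = -1*15 = -15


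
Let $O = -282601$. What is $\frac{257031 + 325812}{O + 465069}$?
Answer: $\frac{582843}{182468} \approx 3.1942$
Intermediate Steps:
$\frac{257031 + 325812}{O + 465069} = \frac{257031 + 325812}{-282601 + 465069} = \frac{582843}{182468}$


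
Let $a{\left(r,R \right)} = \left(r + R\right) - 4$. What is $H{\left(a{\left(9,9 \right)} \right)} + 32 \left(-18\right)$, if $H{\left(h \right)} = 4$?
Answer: $-572$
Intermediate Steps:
$a{\left(r,R \right)} = -4 + R + r$ ($a{\left(r,R \right)} = \left(R + r\right) - 4 = -4 + R + r$)
$H{\left(a{\left(9,9 \right)} \right)} + 32 \left(-18\right) = 4 + 32 \left(-18\right) = 4 - 576 = -572$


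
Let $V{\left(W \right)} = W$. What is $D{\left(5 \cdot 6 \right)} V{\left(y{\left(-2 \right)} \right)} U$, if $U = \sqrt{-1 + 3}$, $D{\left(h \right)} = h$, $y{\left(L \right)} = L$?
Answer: $- 60 \sqrt{2} \approx -84.853$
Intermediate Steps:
$U = \sqrt{2} \approx 1.4142$
$D{\left(5 \cdot 6 \right)} V{\left(y{\left(-2 \right)} \right)} U = 5 \cdot 6 \left(-2\right) \sqrt{2} = 30 \left(-2\right) \sqrt{2} = - 60 \sqrt{2}$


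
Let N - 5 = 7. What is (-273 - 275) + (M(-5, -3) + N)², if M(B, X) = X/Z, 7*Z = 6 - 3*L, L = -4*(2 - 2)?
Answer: -1903/4 ≈ -475.75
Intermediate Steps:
L = 0 (L = -4*0 = 0)
N = 12 (N = 5 + 7 = 12)
Z = 6/7 (Z = (6 - 3*0)/7 = (6 + 0)/7 = (⅐)*6 = 6/7 ≈ 0.85714)
M(B, X) = 7*X/6 (M(B, X) = X/(6/7) = X*(7/6) = 7*X/6)
(-273 - 275) + (M(-5, -3) + N)² = (-273 - 275) + ((7/6)*(-3) + 12)² = -548 + (-7/2 + 12)² = -548 + (17/2)² = -548 + 289/4 = -1903/4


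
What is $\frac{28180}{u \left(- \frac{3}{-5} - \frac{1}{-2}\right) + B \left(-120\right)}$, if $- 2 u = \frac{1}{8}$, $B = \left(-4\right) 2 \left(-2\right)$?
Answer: $- \frac{4508800}{307211} \approx -14.677$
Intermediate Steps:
$B = 16$ ($B = \left(-8\right) \left(-2\right) = 16$)
$u = - \frac{1}{16}$ ($u = - \frac{1}{2 \cdot 8} = \left(- \frac{1}{2}\right) \frac{1}{8} = - \frac{1}{16} \approx -0.0625$)
$\frac{28180}{u \left(- \frac{3}{-5} - \frac{1}{-2}\right) + B \left(-120\right)} = \frac{28180}{- \frac{- \frac{3}{-5} - \frac{1}{-2}}{16} + 16 \left(-120\right)} = \frac{28180}{- \frac{\left(-3\right) \left(- \frac{1}{5}\right) - - \frac{1}{2}}{16} - 1920} = \frac{28180}{- \frac{\frac{3}{5} + \frac{1}{2}}{16} - 1920} = \frac{28180}{\left(- \frac{1}{16}\right) \frac{11}{10} - 1920} = \frac{28180}{- \frac{11}{160} - 1920} = \frac{28180}{- \frac{307211}{160}} = 28180 \left(- \frac{160}{307211}\right) = - \frac{4508800}{307211}$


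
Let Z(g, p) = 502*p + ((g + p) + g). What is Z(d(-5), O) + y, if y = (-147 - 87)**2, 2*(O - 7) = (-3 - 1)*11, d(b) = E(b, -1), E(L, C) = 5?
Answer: 47221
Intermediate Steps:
d(b) = 5
O = -15 (O = 7 + ((-3 - 1)*11)/2 = 7 + (-4*11)/2 = 7 + (1/2)*(-44) = 7 - 22 = -15)
Z(g, p) = 2*g + 503*p (Z(g, p) = 502*p + (p + 2*g) = 2*g + 503*p)
y = 54756 (y = (-234)**2 = 54756)
Z(d(-5), O) + y = (2*5 + 503*(-15)) + 54756 = (10 - 7545) + 54756 = -7535 + 54756 = 47221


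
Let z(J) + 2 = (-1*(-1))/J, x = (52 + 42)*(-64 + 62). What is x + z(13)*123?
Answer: -5519/13 ≈ -424.54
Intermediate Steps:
x = -188 (x = 94*(-2) = -188)
z(J) = -2 + 1/J (z(J) = -2 + (-1*(-1))/J = -2 + 1/J)
x + z(13)*123 = -188 + (-2 + 1/13)*123 = -188 - 25/13*123 = -188 - 3075/13 = -5519/13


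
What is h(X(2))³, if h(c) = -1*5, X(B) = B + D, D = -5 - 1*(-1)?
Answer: -125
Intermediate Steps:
D = -4 (D = -5 + 1 = -4)
X(B) = -4 + B (X(B) = B - 4 = -4 + B)
h(c) = -5
h(X(2))³ = (-5)³ = -125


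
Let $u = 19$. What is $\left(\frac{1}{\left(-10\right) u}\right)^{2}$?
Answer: $\frac{1}{36100} \approx 2.7701 \cdot 10^{-5}$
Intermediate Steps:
$\left(\frac{1}{\left(-10\right) u}\right)^{2} = \left(\frac{1}{\left(-10\right) 19}\right)^{2} = \left(\frac{1}{-190}\right)^{2} = \left(- \frac{1}{190}\right)^{2} = \frac{1}{36100}$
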